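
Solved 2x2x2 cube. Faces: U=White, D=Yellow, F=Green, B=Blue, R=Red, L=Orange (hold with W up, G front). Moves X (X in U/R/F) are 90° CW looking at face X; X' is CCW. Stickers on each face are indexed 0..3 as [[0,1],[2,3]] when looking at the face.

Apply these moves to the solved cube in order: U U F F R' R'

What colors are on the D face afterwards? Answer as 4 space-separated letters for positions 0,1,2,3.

After move 1 (U): U=WWWW F=RRGG R=BBRR B=OOBB L=GGOO
After move 2 (U): U=WWWW F=BBGG R=OORR B=GGBB L=RROO
After move 3 (F): F=GBGB U=WWOR R=WOWR D=ROYY L=RYOY
After move 4 (F): F=GGBB U=WWYY R=OORR D=WWYY L=RROO
After move 5 (R'): R=OROR U=WBYG F=GWBY D=WGYB B=YGWB
After move 6 (R'): R=RROO U=WWYY F=GBBG D=WWYY B=BGGB
Query: D face = WWYY

Answer: W W Y Y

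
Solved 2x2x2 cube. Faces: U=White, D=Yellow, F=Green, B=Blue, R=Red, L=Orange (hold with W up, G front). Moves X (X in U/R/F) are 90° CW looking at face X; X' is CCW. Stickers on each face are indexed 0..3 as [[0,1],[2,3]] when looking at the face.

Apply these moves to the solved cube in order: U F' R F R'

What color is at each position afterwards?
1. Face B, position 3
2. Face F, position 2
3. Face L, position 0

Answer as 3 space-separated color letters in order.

After move 1 (U): U=WWWW F=RRGG R=BBRR B=OOBB L=GGOO
After move 2 (F'): F=RGRG U=WWBR R=YBYR D=GOYY L=GWOW
After move 3 (R): R=YYRB U=WGBG F=RORY D=GBYO B=ROWB
After move 4 (F): F=RRYO U=WGWW R=BYGB D=RYYO L=GGOB
After move 5 (R'): R=YBBG U=WWWR F=RGYW D=RRYO B=OOYB
Query 1: B[3] = B
Query 2: F[2] = Y
Query 3: L[0] = G

Answer: B Y G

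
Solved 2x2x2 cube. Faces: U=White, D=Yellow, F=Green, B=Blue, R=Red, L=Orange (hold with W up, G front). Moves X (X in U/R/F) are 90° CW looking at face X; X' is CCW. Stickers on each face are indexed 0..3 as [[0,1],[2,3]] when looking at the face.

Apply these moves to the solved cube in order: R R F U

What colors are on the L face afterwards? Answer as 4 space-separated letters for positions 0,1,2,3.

Answer: G G O W

Derivation:
After move 1 (R): R=RRRR U=WGWG F=GYGY D=YBYB B=WBWB
After move 2 (R): R=RRRR U=WYWY F=GBGB D=YWYW B=GBGB
After move 3 (F): F=GGBB U=WYOO R=WRYR D=RRYW L=OYOW
After move 4 (U): U=OWOY F=WRBB R=GBYR B=OYGB L=GGOW
Query: L face = GGOW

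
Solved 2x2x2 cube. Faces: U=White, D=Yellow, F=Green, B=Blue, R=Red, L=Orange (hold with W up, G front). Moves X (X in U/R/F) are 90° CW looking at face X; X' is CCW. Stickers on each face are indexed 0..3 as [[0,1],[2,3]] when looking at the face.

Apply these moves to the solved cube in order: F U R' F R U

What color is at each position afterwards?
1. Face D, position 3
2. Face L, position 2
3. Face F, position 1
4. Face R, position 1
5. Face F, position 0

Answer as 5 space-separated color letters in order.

Answer: Y O O Y O

Derivation:
After move 1 (F): F=GGGG U=WWOO R=WRWR D=RRYY L=OYOY
After move 2 (U): U=OWOW F=WRGG R=BBWR B=OYBB L=GGOY
After move 3 (R'): R=BRBW U=OBOO F=WWGW D=RRYG B=YYRB
After move 4 (F): F=GWWW U=OBYG R=OROW D=BBYG L=GROR
After move 5 (R): R=OOWR U=OWYW F=GBWG D=BRYY B=GYBB
After move 6 (U): U=YOWW F=OOWG R=GYWR B=GRBB L=GBOR
Query 1: D[3] = Y
Query 2: L[2] = O
Query 3: F[1] = O
Query 4: R[1] = Y
Query 5: F[0] = O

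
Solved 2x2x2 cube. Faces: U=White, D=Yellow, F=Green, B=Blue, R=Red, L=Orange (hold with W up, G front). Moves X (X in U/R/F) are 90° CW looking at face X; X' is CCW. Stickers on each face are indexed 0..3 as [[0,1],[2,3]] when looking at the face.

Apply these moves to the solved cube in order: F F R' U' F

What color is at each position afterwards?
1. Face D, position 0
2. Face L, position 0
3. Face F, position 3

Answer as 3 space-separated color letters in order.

Answer: O Y R

Derivation:
After move 1 (F): F=GGGG U=WWOO R=WRWR D=RRYY L=OYOY
After move 2 (F): F=GGGG U=WWYY R=OROR D=WWYY L=OROR
After move 3 (R'): R=RROO U=WBYB F=GWGY D=WGYG B=YBWB
After move 4 (U'): U=BBWY F=ORGY R=GWOO B=RRWB L=YBOR
After move 5 (F): F=GOYR U=BBRB R=WWYO D=OGYG L=YWOG
Query 1: D[0] = O
Query 2: L[0] = Y
Query 3: F[3] = R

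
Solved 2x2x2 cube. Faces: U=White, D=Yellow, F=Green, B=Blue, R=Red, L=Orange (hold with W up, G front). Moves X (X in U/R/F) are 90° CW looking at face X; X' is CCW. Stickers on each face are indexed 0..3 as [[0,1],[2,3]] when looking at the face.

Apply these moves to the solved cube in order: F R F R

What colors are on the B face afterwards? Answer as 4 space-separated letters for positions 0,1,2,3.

After move 1 (F): F=GGGG U=WWOO R=WRWR D=RRYY L=OYOY
After move 2 (R): R=WWRR U=WGOG F=GRGY D=RBYB B=OBWB
After move 3 (F): F=GGYR U=WGYY R=OWGR D=RWYB L=OROB
After move 4 (R): R=GORW U=WGYR F=GWYB D=RWYO B=YBGB
Query: B face = YBGB

Answer: Y B G B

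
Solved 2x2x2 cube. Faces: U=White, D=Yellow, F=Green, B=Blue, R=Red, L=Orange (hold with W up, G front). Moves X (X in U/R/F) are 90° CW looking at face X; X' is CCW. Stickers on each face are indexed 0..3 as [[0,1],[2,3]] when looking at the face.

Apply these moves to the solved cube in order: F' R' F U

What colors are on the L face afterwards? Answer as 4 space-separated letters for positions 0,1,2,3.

Answer: G G O G

Derivation:
After move 1 (F'): F=GGGG U=WWRR R=YRYR D=OOYY L=OWOW
After move 2 (R'): R=RRYY U=WBRB F=GWGR D=OGYG B=YBOB
After move 3 (F): F=GGRW U=WBWW R=RRBY D=YRYG L=OOOG
After move 4 (U): U=WWWB F=RRRW R=YBBY B=OOOB L=GGOG
Query: L face = GGOG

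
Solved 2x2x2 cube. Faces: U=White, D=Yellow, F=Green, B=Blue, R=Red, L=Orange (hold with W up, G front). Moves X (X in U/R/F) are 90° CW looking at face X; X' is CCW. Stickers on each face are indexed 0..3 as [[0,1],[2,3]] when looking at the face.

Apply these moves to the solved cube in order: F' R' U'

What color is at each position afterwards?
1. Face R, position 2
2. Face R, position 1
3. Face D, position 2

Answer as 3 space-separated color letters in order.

Answer: Y W Y

Derivation:
After move 1 (F'): F=GGGG U=WWRR R=YRYR D=OOYY L=OWOW
After move 2 (R'): R=RRYY U=WBRB F=GWGR D=OGYG B=YBOB
After move 3 (U'): U=BBWR F=OWGR R=GWYY B=RROB L=YBOW
Query 1: R[2] = Y
Query 2: R[1] = W
Query 3: D[2] = Y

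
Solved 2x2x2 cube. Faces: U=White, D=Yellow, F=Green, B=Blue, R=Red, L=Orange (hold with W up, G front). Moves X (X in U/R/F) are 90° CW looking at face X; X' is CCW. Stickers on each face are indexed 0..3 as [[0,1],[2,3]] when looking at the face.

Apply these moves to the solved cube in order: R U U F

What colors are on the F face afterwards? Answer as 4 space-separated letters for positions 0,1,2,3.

After move 1 (R): R=RRRR U=WGWG F=GYGY D=YBYB B=WBWB
After move 2 (U): U=WWGG F=RRGY R=WBRR B=OOWB L=GYOO
After move 3 (U): U=GWGW F=WBGY R=OORR B=GYWB L=RROO
After move 4 (F): F=GWYB U=GWOR R=GOWR D=ROYB L=RYOB
Query: F face = GWYB

Answer: G W Y B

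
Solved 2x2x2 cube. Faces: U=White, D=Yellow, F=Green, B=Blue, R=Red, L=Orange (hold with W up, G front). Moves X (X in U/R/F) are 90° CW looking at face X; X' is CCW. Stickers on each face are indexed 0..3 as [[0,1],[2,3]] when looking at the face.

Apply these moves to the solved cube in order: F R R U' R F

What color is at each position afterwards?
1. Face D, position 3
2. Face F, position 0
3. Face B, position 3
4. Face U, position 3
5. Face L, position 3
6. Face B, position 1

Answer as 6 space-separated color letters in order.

After move 1 (F): F=GGGG U=WWOO R=WRWR D=RRYY L=OYOY
After move 2 (R): R=WWRR U=WGOG F=GRGY D=RBYB B=OBWB
After move 3 (R): R=RWRW U=WROY F=GBGB D=RWYO B=GBGB
After move 4 (U'): U=RYWO F=OYGB R=GBRW B=RWGB L=GBOY
After move 5 (R): R=RGWB U=RYWB F=OWGO D=RGYR B=OWYB
After move 6 (F): F=GOOW U=RYYB R=WGBB D=WRYR L=GROG
Query 1: D[3] = R
Query 2: F[0] = G
Query 3: B[3] = B
Query 4: U[3] = B
Query 5: L[3] = G
Query 6: B[1] = W

Answer: R G B B G W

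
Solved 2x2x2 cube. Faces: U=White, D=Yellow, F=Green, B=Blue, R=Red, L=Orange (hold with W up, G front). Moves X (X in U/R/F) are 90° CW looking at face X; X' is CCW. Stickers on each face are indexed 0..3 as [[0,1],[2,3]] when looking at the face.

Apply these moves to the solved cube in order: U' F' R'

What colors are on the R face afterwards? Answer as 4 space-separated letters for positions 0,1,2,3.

After move 1 (U'): U=WWWW F=OOGG R=GGRR B=RRBB L=BBOO
After move 2 (F'): F=OGOG U=WWGR R=YGYR D=BOYY L=BWOW
After move 3 (R'): R=GRYY U=WBGR F=OWOR D=BGYG B=YROB
Query: R face = GRYY

Answer: G R Y Y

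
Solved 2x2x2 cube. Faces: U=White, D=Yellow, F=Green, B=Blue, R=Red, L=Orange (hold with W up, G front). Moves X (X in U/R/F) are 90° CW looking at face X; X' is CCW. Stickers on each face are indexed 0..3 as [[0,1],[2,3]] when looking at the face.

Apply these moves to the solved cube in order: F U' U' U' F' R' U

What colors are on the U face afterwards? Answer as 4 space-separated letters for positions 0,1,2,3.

Answer: B O O B

Derivation:
After move 1 (F): F=GGGG U=WWOO R=WRWR D=RRYY L=OYOY
After move 2 (U'): U=WOWO F=OYGG R=GGWR B=WRBB L=BBOY
After move 3 (U'): U=OOWW F=BBGG R=OYWR B=GGBB L=WROY
After move 4 (U'): U=OWOW F=WRGG R=BBWR B=OYBB L=GGOY
After move 5 (F'): F=RGWG U=OWBW R=RBRR D=GYYY L=GWOO
After move 6 (R'): R=BRRR U=OBBO F=RWWW D=GGYG B=YYYB
After move 7 (U): U=BOOB F=BRWW R=YYRR B=GWYB L=RWOO
Query: U face = BOOB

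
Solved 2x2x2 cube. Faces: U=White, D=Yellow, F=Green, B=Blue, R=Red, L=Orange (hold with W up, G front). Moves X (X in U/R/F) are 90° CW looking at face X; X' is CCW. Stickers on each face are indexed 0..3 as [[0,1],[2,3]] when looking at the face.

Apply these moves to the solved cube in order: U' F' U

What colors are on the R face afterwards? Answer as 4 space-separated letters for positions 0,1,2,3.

Answer: R R Y R

Derivation:
After move 1 (U'): U=WWWW F=OOGG R=GGRR B=RRBB L=BBOO
After move 2 (F'): F=OGOG U=WWGR R=YGYR D=BOYY L=BWOW
After move 3 (U): U=GWRW F=YGOG R=RRYR B=BWBB L=OGOW
Query: R face = RRYR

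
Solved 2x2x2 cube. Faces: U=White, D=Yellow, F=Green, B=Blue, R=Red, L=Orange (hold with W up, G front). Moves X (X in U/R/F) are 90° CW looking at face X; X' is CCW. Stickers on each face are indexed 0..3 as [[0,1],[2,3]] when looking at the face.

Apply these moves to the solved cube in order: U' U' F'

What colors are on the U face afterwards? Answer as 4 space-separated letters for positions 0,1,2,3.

After move 1 (U'): U=WWWW F=OOGG R=GGRR B=RRBB L=BBOO
After move 2 (U'): U=WWWW F=BBGG R=OORR B=GGBB L=RROO
After move 3 (F'): F=BGBG U=WWOR R=YOYR D=ROYY L=RWOW
Query: U face = WWOR

Answer: W W O R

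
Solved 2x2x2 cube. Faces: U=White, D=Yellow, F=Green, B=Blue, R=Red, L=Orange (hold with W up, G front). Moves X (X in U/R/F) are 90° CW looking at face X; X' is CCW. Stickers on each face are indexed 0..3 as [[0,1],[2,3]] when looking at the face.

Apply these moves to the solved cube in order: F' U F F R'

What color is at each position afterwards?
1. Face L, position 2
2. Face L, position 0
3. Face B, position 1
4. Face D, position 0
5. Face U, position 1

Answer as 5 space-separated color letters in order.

After move 1 (F'): F=GGGG U=WWRR R=YRYR D=OOYY L=OWOW
After move 2 (U): U=RWRW F=YRGG R=BBYR B=OWBB L=GGOW
After move 3 (F): F=GYGR U=RWWG R=RBWR D=YBYY L=GOOO
After move 4 (F): F=GGRY U=RWOO R=WBGR D=WRYY L=GYOB
After move 5 (R'): R=BRWG U=RBOO F=GWRO D=WGYY B=YWRB
Query 1: L[2] = O
Query 2: L[0] = G
Query 3: B[1] = W
Query 4: D[0] = W
Query 5: U[1] = B

Answer: O G W W B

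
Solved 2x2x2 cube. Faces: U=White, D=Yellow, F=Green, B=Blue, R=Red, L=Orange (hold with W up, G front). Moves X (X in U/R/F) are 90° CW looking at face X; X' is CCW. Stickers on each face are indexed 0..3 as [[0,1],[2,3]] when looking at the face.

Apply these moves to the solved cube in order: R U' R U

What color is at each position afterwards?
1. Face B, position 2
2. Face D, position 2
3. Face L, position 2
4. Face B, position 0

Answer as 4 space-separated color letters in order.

Answer: G Y O W

Derivation:
After move 1 (R): R=RRRR U=WGWG F=GYGY D=YBYB B=WBWB
After move 2 (U'): U=GGWW F=OOGY R=GYRR B=RRWB L=WBOO
After move 3 (R): R=RGRY U=GOWY F=OBGB D=YWYR B=WRGB
After move 4 (U): U=WGYO F=RGGB R=WRRY B=WBGB L=OBOO
Query 1: B[2] = G
Query 2: D[2] = Y
Query 3: L[2] = O
Query 4: B[0] = W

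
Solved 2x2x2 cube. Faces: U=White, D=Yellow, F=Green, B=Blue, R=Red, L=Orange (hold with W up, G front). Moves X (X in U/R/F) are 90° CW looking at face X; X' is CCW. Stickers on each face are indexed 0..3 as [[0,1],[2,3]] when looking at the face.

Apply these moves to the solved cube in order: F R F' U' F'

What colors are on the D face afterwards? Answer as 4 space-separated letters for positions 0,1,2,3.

After move 1 (F): F=GGGG U=WWOO R=WRWR D=RRYY L=OYOY
After move 2 (R): R=WWRR U=WGOG F=GRGY D=RBYB B=OBWB
After move 3 (F'): F=RYGG U=WGWR R=BWRR D=YYYB L=OGOO
After move 4 (U'): U=GRWW F=OGGG R=RYRR B=BWWB L=OBOO
After move 5 (F'): F=GGOG U=GRRR R=YYYR D=BOYB L=OWOW
Query: D face = BOYB

Answer: B O Y B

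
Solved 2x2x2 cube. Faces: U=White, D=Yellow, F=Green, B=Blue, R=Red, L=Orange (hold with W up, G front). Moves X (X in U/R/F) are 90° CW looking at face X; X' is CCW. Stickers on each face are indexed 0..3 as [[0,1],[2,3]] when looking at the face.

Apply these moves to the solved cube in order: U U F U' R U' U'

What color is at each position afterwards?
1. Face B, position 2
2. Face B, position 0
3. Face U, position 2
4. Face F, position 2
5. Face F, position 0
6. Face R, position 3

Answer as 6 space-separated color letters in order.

After move 1 (U): U=WWWW F=RRGG R=BBRR B=OOBB L=GGOO
After move 2 (U): U=WWWW F=BBGG R=OORR B=GGBB L=RROO
After move 3 (F): F=GBGB U=WWOR R=WOWR D=ROYY L=RYOY
After move 4 (U'): U=WRWO F=RYGB R=GBWR B=WOBB L=GGOY
After move 5 (R): R=WGRB U=WYWB F=ROGY D=RBYW B=OORB
After move 6 (U'): U=YBWW F=GGGY R=RORB B=WGRB L=OOOY
After move 7 (U'): U=BWYW F=OOGY R=GGRB B=RORB L=WGOY
Query 1: B[2] = R
Query 2: B[0] = R
Query 3: U[2] = Y
Query 4: F[2] = G
Query 5: F[0] = O
Query 6: R[3] = B

Answer: R R Y G O B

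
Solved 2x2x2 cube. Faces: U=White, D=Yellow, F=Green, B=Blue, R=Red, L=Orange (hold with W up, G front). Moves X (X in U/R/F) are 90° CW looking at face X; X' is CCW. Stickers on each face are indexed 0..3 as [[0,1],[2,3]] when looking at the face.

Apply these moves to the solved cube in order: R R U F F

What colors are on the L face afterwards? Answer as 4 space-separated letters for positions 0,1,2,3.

Answer: G R O G

Derivation:
After move 1 (R): R=RRRR U=WGWG F=GYGY D=YBYB B=WBWB
After move 2 (R): R=RRRR U=WYWY F=GBGB D=YWYW B=GBGB
After move 3 (U): U=WWYY F=RRGB R=GBRR B=OOGB L=GBOO
After move 4 (F): F=GRBR U=WWOB R=YBYR D=RGYW L=GYOW
After move 5 (F): F=BGRR U=WWWY R=OBBR D=YYYW L=GROG
Query: L face = GROG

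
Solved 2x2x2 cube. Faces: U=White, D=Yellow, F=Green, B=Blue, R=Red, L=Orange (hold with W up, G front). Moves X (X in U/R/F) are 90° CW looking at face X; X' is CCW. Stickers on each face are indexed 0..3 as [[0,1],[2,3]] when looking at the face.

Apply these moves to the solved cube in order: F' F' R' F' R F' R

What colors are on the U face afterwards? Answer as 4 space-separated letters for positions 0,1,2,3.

Answer: W G W G

Derivation:
After move 1 (F'): F=GGGG U=WWRR R=YRYR D=OOYY L=OWOW
After move 2 (F'): F=GGGG U=WWYY R=OROR D=WWYY L=OROR
After move 3 (R'): R=RROO U=WBYB F=GWGY D=WGYG B=YBWB
After move 4 (F'): F=WYGG U=WBRO R=GRWO D=RRYG L=OBOY
After move 5 (R): R=WGOR U=WYRG F=WRGG D=RWYY B=OBBB
After move 6 (F'): F=RGWG U=WYWO R=WGRR D=BYYY L=OGOR
After move 7 (R): R=RWRG U=WGWG F=RYWY D=BBYO B=OBYB
Query: U face = WGWG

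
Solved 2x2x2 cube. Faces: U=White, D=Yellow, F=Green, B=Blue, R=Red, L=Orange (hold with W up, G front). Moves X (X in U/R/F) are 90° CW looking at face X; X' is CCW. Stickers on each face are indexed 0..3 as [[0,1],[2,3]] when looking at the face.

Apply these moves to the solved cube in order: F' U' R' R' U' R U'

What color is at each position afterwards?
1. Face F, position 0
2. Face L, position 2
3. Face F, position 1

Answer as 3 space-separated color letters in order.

Answer: G O R

Derivation:
After move 1 (F'): F=GGGG U=WWRR R=YRYR D=OOYY L=OWOW
After move 2 (U'): U=WRWR F=OWGG R=GGYR B=YRBB L=BBOW
After move 3 (R'): R=GRGY U=WBWY F=ORGR D=OWYG B=YROB
After move 4 (R'): R=RYGG U=WOWY F=OBGY D=ORYR B=GRWB
After move 5 (U'): U=OYWW F=BBGY R=OBGG B=RYWB L=GROW
After move 6 (R): R=GOGB U=OBWY F=BRGR D=OWYR B=WYYB
After move 7 (U'): U=BYOW F=GRGR R=BRGB B=GOYB L=WYOW
Query 1: F[0] = G
Query 2: L[2] = O
Query 3: F[1] = R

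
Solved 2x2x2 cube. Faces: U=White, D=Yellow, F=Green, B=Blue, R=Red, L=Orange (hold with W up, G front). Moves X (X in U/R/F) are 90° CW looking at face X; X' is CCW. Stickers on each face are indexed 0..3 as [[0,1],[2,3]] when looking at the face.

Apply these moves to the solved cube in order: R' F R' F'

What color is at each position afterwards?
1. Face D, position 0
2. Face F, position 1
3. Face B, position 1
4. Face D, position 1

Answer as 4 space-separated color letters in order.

Answer: Y O B G

Derivation:
After move 1 (R'): R=RRRR U=WBWB F=GWGW D=YGYG B=YBYB
After move 2 (F): F=GGWW U=WBOO R=WRBR D=RRYG L=OYOG
After move 3 (R'): R=RRWB U=WYOY F=GBWO D=RGYW B=GBRB
After move 4 (F'): F=BOGW U=WYRW R=GRRB D=YGYW L=OYOO
Query 1: D[0] = Y
Query 2: F[1] = O
Query 3: B[1] = B
Query 4: D[1] = G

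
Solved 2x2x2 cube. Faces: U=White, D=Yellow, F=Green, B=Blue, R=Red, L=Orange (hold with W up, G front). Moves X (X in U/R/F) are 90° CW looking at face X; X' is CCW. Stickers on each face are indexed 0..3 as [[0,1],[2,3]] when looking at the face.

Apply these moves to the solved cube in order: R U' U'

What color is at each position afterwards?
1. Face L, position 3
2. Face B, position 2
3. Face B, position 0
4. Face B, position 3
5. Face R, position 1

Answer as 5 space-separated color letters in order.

After move 1 (R): R=RRRR U=WGWG F=GYGY D=YBYB B=WBWB
After move 2 (U'): U=GGWW F=OOGY R=GYRR B=RRWB L=WBOO
After move 3 (U'): U=GWGW F=WBGY R=OORR B=GYWB L=RROO
Query 1: L[3] = O
Query 2: B[2] = W
Query 3: B[0] = G
Query 4: B[3] = B
Query 5: R[1] = O

Answer: O W G B O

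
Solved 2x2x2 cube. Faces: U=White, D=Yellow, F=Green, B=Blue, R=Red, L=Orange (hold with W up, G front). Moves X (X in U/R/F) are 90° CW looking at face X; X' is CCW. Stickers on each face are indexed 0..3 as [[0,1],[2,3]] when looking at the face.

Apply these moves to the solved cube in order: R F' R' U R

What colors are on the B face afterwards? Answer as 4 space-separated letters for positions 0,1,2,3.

Answer: W G W B

Derivation:
After move 1 (R): R=RRRR U=WGWG F=GYGY D=YBYB B=WBWB
After move 2 (F'): F=YYGG U=WGRR R=BRYR D=OOYB L=OGOW
After move 3 (R'): R=RRBY U=WWRW F=YGGR D=OYYG B=BBOB
After move 4 (U): U=RWWW F=RRGR R=BBBY B=OGOB L=YGOW
After move 5 (R): R=BBYB U=RRWR F=RYGG D=OOYO B=WGWB
Query: B face = WGWB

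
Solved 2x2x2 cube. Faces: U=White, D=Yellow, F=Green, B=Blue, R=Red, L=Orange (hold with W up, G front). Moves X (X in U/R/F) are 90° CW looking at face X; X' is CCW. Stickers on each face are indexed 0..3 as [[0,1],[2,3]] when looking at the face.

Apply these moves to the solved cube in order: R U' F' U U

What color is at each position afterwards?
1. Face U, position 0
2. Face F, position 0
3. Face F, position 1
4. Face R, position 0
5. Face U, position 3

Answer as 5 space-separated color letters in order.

Answer: R R R W G

Derivation:
After move 1 (R): R=RRRR U=WGWG F=GYGY D=YBYB B=WBWB
After move 2 (U'): U=GGWW F=OOGY R=GYRR B=RRWB L=WBOO
After move 3 (F'): F=OYOG U=GGGR R=BYYR D=BOYB L=WWOW
After move 4 (U): U=GGRG F=BYOG R=RRYR B=WWWB L=OYOW
After move 5 (U): U=RGGG F=RROG R=WWYR B=OYWB L=BYOW
Query 1: U[0] = R
Query 2: F[0] = R
Query 3: F[1] = R
Query 4: R[0] = W
Query 5: U[3] = G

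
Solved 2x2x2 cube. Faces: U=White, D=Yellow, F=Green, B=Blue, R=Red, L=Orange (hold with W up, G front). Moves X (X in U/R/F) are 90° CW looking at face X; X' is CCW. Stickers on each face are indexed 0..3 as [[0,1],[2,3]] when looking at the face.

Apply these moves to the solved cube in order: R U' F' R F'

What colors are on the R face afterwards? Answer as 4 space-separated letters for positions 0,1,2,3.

Answer: W B B Y

Derivation:
After move 1 (R): R=RRRR U=WGWG F=GYGY D=YBYB B=WBWB
After move 2 (U'): U=GGWW F=OOGY R=GYRR B=RRWB L=WBOO
After move 3 (F'): F=OYOG U=GGGR R=BYYR D=BOYB L=WWOW
After move 4 (R): R=YBRY U=GYGG F=OOOB D=BWYR B=RRGB
After move 5 (F'): F=OBOO U=GYYR R=WBBY D=WWYR L=WGOG
Query: R face = WBBY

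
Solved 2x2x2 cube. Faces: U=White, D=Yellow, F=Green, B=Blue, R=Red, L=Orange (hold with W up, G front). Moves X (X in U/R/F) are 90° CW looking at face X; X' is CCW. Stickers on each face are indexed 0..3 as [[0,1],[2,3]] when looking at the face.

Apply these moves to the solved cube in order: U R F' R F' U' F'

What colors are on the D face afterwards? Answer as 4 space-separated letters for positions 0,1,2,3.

Answer: O R Y W

Derivation:
After move 1 (U): U=WWWW F=RRGG R=BBRR B=OOBB L=GGOO
After move 2 (R): R=RBRB U=WRWG F=RYGY D=YBYO B=WOWB
After move 3 (F'): F=YYRG U=WRRR R=BBYB D=GOYO L=GGOW
After move 4 (R): R=YBBB U=WYRG F=YORO D=GWYW B=RORB
After move 5 (F'): F=OOYR U=WYYB R=WBGB D=GWYW L=GGOR
After move 6 (U'): U=YBWY F=GGYR R=OOGB B=WBRB L=ROOR
After move 7 (F'): F=GRGY U=YBOG R=WOGB D=ORYW L=RYOW
Query: D face = ORYW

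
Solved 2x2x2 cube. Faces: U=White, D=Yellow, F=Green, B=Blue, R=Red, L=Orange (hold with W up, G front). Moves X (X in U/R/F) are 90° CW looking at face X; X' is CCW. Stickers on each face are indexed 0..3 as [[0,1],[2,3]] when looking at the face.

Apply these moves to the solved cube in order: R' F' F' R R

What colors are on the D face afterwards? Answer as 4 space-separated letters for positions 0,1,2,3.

After move 1 (R'): R=RRRR U=WBWB F=GWGW D=YGYG B=YBYB
After move 2 (F'): F=WWGG U=WBRR R=GRYR D=OOYG L=OBOW
After move 3 (F'): F=WGWG U=WBGY R=OROR D=BWYG L=OROR
After move 4 (R): R=OORR U=WGGG F=WWWG D=BYYY B=YBBB
After move 5 (R): R=RORO U=WWGG F=WYWY D=BBYY B=GBGB
Query: D face = BBYY

Answer: B B Y Y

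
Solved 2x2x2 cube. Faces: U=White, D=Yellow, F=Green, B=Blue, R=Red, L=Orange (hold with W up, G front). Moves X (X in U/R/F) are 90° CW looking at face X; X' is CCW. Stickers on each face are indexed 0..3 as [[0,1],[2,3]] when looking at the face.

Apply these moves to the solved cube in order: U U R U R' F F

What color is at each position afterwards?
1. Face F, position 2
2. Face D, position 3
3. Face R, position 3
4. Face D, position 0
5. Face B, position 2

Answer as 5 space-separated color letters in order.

After move 1 (U): U=WWWW F=RRGG R=BBRR B=OOBB L=GGOO
After move 2 (U): U=WWWW F=BBGG R=OORR B=GGBB L=RROO
After move 3 (R): R=RORO U=WBWG F=BYGY D=YBYG B=WGWB
After move 4 (U): U=WWGB F=ROGY R=WGRO B=RRWB L=BYOO
After move 5 (R'): R=GOWR U=WWGR F=RWGB D=YOYY B=GRBB
After move 6 (F): F=GRBW U=WWOY R=GORR D=WGYY L=BYOO
After move 7 (F): F=BGWR U=WWOY R=OOYR D=RGYY L=BWOG
Query 1: F[2] = W
Query 2: D[3] = Y
Query 3: R[3] = R
Query 4: D[0] = R
Query 5: B[2] = B

Answer: W Y R R B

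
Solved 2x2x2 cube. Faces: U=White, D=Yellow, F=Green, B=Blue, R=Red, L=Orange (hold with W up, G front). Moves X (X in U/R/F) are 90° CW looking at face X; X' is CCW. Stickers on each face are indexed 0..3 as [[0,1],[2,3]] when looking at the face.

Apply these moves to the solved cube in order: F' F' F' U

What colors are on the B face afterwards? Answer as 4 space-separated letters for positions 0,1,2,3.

Answer: O Y B B

Derivation:
After move 1 (F'): F=GGGG U=WWRR R=YRYR D=OOYY L=OWOW
After move 2 (F'): F=GGGG U=WWYY R=OROR D=WWYY L=OROR
After move 3 (F'): F=GGGG U=WWOO R=WRWR D=RRYY L=OYOY
After move 4 (U): U=OWOW F=WRGG R=BBWR B=OYBB L=GGOY
Query: B face = OYBB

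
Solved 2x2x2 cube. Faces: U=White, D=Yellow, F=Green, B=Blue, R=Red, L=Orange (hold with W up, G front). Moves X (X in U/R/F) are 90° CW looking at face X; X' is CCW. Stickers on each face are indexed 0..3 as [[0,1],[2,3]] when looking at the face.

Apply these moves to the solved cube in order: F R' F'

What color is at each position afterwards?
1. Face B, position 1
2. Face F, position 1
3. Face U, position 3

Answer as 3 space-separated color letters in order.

Answer: B O W

Derivation:
After move 1 (F): F=GGGG U=WWOO R=WRWR D=RRYY L=OYOY
After move 2 (R'): R=RRWW U=WBOB F=GWGO D=RGYG B=YBRB
After move 3 (F'): F=WOGG U=WBRW R=GRRW D=YYYG L=OBOO
Query 1: B[1] = B
Query 2: F[1] = O
Query 3: U[3] = W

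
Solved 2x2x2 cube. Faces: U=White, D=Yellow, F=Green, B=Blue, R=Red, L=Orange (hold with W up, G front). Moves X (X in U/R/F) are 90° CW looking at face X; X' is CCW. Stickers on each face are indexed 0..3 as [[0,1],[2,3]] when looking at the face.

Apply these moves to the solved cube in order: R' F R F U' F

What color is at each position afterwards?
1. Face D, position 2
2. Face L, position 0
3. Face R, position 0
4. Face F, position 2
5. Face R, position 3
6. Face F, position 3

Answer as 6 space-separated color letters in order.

After move 1 (R'): R=RRRR U=WBWB F=GWGW D=YGYG B=YBYB
After move 2 (F): F=GGWW U=WBOO R=WRBR D=RRYG L=OYOG
After move 3 (R): R=BWRR U=WGOW F=GRWG D=RYYY B=OBBB
After move 4 (F): F=WGGR U=WGGY R=OWWR D=RBYY L=OROY
After move 5 (U'): U=GYWG F=ORGR R=WGWR B=OWBB L=OBOY
After move 6 (F): F=GORR U=GYYB R=WGGR D=WWYY L=OROB
Query 1: D[2] = Y
Query 2: L[0] = O
Query 3: R[0] = W
Query 4: F[2] = R
Query 5: R[3] = R
Query 6: F[3] = R

Answer: Y O W R R R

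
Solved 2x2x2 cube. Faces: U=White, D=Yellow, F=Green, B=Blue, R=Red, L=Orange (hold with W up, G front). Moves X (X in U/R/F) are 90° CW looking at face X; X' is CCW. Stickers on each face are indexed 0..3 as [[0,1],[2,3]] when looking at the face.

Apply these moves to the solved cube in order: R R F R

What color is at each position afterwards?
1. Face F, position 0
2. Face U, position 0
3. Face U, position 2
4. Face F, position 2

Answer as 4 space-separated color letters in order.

After move 1 (R): R=RRRR U=WGWG F=GYGY D=YBYB B=WBWB
After move 2 (R): R=RRRR U=WYWY F=GBGB D=YWYW B=GBGB
After move 3 (F): F=GGBB U=WYOO R=WRYR D=RRYW L=OYOW
After move 4 (R): R=YWRR U=WGOB F=GRBW D=RGYG B=OBYB
Query 1: F[0] = G
Query 2: U[0] = W
Query 3: U[2] = O
Query 4: F[2] = B

Answer: G W O B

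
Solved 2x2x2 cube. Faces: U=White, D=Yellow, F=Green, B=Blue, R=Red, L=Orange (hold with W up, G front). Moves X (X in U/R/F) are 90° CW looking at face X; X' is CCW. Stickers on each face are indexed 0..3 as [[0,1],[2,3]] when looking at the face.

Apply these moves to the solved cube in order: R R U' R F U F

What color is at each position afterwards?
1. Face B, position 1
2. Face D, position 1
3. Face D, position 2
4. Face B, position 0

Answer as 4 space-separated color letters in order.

Answer: Y W Y G

Derivation:
After move 1 (R): R=RRRR U=WGWG F=GYGY D=YBYB B=WBWB
After move 2 (R): R=RRRR U=WYWY F=GBGB D=YWYW B=GBGB
After move 3 (U'): U=YYWW F=OOGB R=GBRR B=RRGB L=GBOO
After move 4 (R): R=RGRB U=YOWB F=OWGW D=YGYR B=WRYB
After move 5 (F): F=GOWW U=YOOB R=WGBB D=RRYR L=GYOG
After move 6 (U): U=OYBO F=WGWW R=WRBB B=GYYB L=GOOG
After move 7 (F): F=WWWG U=OYGO R=BROB D=BWYR L=GROR
Query 1: B[1] = Y
Query 2: D[1] = W
Query 3: D[2] = Y
Query 4: B[0] = G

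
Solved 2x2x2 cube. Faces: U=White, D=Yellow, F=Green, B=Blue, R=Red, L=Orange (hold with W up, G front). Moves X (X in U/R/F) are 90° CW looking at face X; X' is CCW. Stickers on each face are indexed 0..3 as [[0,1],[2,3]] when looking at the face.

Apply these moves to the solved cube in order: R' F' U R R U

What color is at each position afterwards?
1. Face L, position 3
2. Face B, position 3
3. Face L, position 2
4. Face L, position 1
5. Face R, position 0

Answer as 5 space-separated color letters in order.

After move 1 (R'): R=RRRR U=WBWB F=GWGW D=YGYG B=YBYB
After move 2 (F'): F=WWGG U=WBRR R=GRYR D=OOYG L=OBOW
After move 3 (U): U=RWRB F=GRGG R=YBYR B=OBYB L=WWOW
After move 4 (R): R=YYRB U=RRRG F=GOGG D=OYYO B=BBWB
After move 5 (R): R=RYBY U=RORG F=GYGO D=OWYB B=GBRB
After move 6 (U): U=RRGO F=RYGO R=GBBY B=WWRB L=GYOW
Query 1: L[3] = W
Query 2: B[3] = B
Query 3: L[2] = O
Query 4: L[1] = Y
Query 5: R[0] = G

Answer: W B O Y G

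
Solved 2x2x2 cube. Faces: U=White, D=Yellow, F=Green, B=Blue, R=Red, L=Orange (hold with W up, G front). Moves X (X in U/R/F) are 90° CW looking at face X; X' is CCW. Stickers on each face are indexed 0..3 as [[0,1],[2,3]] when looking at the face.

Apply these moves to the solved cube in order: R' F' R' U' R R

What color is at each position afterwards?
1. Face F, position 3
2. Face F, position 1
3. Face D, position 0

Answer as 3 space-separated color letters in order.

After move 1 (R'): R=RRRR U=WBWB F=GWGW D=YGYG B=YBYB
After move 2 (F'): F=WWGG U=WBRR R=GRYR D=OOYG L=OBOW
After move 3 (R'): R=RRGY U=WYRY F=WBGR D=OWYG B=GBOB
After move 4 (U'): U=YYWR F=OBGR R=WBGY B=RROB L=GBOW
After move 5 (R): R=GWYB U=YBWR F=OWGG D=OOYR B=RRYB
After move 6 (R): R=YGBW U=YWWG F=OOGR D=OYYR B=RRBB
Query 1: F[3] = R
Query 2: F[1] = O
Query 3: D[0] = O

Answer: R O O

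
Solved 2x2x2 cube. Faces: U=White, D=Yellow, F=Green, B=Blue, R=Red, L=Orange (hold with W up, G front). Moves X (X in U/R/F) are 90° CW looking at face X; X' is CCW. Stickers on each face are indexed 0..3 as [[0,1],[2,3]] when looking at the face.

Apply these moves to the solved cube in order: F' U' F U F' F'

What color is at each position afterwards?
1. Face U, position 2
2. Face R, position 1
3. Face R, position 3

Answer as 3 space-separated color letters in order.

After move 1 (F'): F=GGGG U=WWRR R=YRYR D=OOYY L=OWOW
After move 2 (U'): U=WRWR F=OWGG R=GGYR B=YRBB L=BBOW
After move 3 (F): F=GOGW U=WRWB R=WGRR D=YGYY L=BOOO
After move 4 (U): U=WWBR F=WGGW R=YRRR B=BOBB L=GOOO
After move 5 (F'): F=GWWG U=WWYR R=GRYR D=OOYY L=GROB
After move 6 (F'): F=WGGW U=WWGY R=OROR D=RBYY L=GROY
Query 1: U[2] = G
Query 2: R[1] = R
Query 3: R[3] = R

Answer: G R R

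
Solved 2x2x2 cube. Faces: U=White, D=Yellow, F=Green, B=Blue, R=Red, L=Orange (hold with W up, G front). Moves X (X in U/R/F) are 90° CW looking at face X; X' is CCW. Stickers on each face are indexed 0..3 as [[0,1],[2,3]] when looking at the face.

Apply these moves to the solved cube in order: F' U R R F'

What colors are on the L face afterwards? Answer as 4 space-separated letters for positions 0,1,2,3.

Answer: G Y O R

Derivation:
After move 1 (F'): F=GGGG U=WWRR R=YRYR D=OOYY L=OWOW
After move 2 (U): U=RWRW F=YRGG R=BBYR B=OWBB L=GGOW
After move 3 (R): R=YBRB U=RRRG F=YOGY D=OBYO B=WWWB
After move 4 (R): R=RYBB U=RORY F=YBGO D=OWYW B=GWRB
After move 5 (F'): F=BOYG U=RORB R=WYOB D=GWYW L=GYOR
Query: L face = GYOR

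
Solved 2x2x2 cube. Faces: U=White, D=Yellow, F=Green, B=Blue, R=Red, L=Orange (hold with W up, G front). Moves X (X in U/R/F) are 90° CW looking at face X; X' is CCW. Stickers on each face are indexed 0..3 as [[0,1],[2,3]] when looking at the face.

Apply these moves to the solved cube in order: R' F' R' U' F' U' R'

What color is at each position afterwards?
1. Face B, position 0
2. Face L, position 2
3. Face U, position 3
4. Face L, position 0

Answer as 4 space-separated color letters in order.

Answer: G O W R

Derivation:
After move 1 (R'): R=RRRR U=WBWB F=GWGW D=YGYG B=YBYB
After move 2 (F'): F=WWGG U=WBRR R=GRYR D=OOYG L=OBOW
After move 3 (R'): R=RRGY U=WYRY F=WBGR D=OWYG B=GBOB
After move 4 (U'): U=YYWR F=OBGR R=WBGY B=RROB L=GBOW
After move 5 (F'): F=BROG U=YYWG R=WBOY D=BWYG L=GROW
After move 6 (U'): U=YGYW F=GROG R=BROY B=WBOB L=RROW
After move 7 (R'): R=RYBO U=YOYW F=GGOW D=BRYG B=GBWB
Query 1: B[0] = G
Query 2: L[2] = O
Query 3: U[3] = W
Query 4: L[0] = R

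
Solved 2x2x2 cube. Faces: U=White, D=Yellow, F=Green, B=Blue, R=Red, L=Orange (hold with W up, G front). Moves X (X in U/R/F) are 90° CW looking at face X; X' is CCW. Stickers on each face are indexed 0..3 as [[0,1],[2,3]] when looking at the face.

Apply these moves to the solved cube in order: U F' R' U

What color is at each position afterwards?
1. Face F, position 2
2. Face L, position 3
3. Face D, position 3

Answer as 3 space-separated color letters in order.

After move 1 (U): U=WWWW F=RRGG R=BBRR B=OOBB L=GGOO
After move 2 (F'): F=RGRG U=WWBR R=YBYR D=GOYY L=GWOW
After move 3 (R'): R=BRYY U=WBBO F=RWRR D=GGYG B=YOOB
After move 4 (U): U=BWOB F=BRRR R=YOYY B=GWOB L=RWOW
Query 1: F[2] = R
Query 2: L[3] = W
Query 3: D[3] = G

Answer: R W G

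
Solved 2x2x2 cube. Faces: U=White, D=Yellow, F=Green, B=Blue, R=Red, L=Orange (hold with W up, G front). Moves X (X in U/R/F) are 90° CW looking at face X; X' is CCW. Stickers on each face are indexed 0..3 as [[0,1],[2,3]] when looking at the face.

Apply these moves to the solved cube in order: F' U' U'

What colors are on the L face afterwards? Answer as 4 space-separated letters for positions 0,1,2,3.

Answer: Y R O W

Derivation:
After move 1 (F'): F=GGGG U=WWRR R=YRYR D=OOYY L=OWOW
After move 2 (U'): U=WRWR F=OWGG R=GGYR B=YRBB L=BBOW
After move 3 (U'): U=RRWW F=BBGG R=OWYR B=GGBB L=YROW
Query: L face = YROW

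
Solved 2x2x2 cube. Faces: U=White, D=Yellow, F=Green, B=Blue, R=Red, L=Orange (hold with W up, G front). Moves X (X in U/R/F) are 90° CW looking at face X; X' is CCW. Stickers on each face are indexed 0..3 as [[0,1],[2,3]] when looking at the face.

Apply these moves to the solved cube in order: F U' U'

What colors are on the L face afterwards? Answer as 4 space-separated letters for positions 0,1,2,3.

After move 1 (F): F=GGGG U=WWOO R=WRWR D=RRYY L=OYOY
After move 2 (U'): U=WOWO F=OYGG R=GGWR B=WRBB L=BBOY
After move 3 (U'): U=OOWW F=BBGG R=OYWR B=GGBB L=WROY
Query: L face = WROY

Answer: W R O Y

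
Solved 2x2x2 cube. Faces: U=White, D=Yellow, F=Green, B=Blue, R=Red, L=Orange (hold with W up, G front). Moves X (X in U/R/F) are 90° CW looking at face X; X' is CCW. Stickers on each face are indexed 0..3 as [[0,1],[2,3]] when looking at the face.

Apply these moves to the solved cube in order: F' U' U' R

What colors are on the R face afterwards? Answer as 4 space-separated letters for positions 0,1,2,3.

Answer: Y O R W

Derivation:
After move 1 (F'): F=GGGG U=WWRR R=YRYR D=OOYY L=OWOW
After move 2 (U'): U=WRWR F=OWGG R=GGYR B=YRBB L=BBOW
After move 3 (U'): U=RRWW F=BBGG R=OWYR B=GGBB L=YROW
After move 4 (R): R=YORW U=RBWG F=BOGY D=OBYG B=WGRB
Query: R face = YORW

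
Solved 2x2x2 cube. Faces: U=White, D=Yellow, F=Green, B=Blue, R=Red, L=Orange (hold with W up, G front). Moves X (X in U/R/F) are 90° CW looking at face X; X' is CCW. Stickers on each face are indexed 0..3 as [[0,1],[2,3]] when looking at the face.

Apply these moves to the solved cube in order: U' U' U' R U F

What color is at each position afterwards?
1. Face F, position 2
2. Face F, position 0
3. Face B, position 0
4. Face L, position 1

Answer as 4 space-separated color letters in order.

Answer: Y G G Y

Derivation:
After move 1 (U'): U=WWWW F=OOGG R=GGRR B=RRBB L=BBOO
After move 2 (U'): U=WWWW F=BBGG R=OORR B=GGBB L=RROO
After move 3 (U'): U=WWWW F=RRGG R=BBRR B=OOBB L=GGOO
After move 4 (R): R=RBRB U=WRWG F=RYGY D=YBYO B=WOWB
After move 5 (U): U=WWGR F=RBGY R=WORB B=GGWB L=RYOO
After move 6 (F): F=GRYB U=WWOY R=GORB D=RWYO L=RYOB
Query 1: F[2] = Y
Query 2: F[0] = G
Query 3: B[0] = G
Query 4: L[1] = Y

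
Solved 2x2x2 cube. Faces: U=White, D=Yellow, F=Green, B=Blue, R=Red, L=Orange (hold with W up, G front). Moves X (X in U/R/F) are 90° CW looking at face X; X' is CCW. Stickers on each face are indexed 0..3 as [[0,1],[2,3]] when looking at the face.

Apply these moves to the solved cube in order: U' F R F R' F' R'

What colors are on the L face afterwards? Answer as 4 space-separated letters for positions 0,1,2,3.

After move 1 (U'): U=WWWW F=OOGG R=GGRR B=RRBB L=BBOO
After move 2 (F): F=GOGO U=WWOB R=WGWR D=RGYY L=BYOY
After move 3 (R): R=WWRG U=WOOO F=GGGY D=RBYR B=BRWB
After move 4 (F): F=GGYG U=WOYY R=OWOG D=RWYR L=BROB
After move 5 (R'): R=WGOO U=WWYB F=GOYY D=RGYG B=RRWB
After move 6 (F'): F=OYGY U=WWWO R=GGRO D=RBYG L=BBOY
After move 7 (R'): R=GOGR U=WWWR F=OWGO D=RYYY B=GRBB
Query: L face = BBOY

Answer: B B O Y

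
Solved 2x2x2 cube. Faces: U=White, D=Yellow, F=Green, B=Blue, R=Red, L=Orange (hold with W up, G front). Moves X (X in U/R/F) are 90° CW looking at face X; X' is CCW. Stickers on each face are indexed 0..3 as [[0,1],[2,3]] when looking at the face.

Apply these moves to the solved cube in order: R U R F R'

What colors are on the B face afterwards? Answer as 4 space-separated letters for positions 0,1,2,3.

After move 1 (R): R=RRRR U=WGWG F=GYGY D=YBYB B=WBWB
After move 2 (U): U=WWGG F=RRGY R=WBRR B=OOWB L=GYOO
After move 3 (R): R=RWRB U=WRGY F=RBGB D=YWYO B=GOWB
After move 4 (F): F=GRBB U=WROY R=GWYB D=RRYO L=GYOW
After move 5 (R'): R=WBGY U=WWOG F=GRBY D=RRYB B=OORB
Query: B face = OORB

Answer: O O R B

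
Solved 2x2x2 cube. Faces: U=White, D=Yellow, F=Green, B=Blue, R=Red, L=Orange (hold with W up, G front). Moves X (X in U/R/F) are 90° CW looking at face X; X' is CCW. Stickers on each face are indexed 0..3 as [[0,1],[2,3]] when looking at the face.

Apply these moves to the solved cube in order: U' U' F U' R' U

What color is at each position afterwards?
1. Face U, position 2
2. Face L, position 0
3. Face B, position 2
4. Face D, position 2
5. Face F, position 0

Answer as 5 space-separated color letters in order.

Answer: W R O Y B

Derivation:
After move 1 (U'): U=WWWW F=OOGG R=GGRR B=RRBB L=BBOO
After move 2 (U'): U=WWWW F=BBGG R=OORR B=GGBB L=RROO
After move 3 (F): F=GBGB U=WWOR R=WOWR D=ROYY L=RYOY
After move 4 (U'): U=WRWO F=RYGB R=GBWR B=WOBB L=GGOY
After move 5 (R'): R=BRGW U=WBWW F=RRGO D=RYYB B=YOOB
After move 6 (U): U=WWWB F=BRGO R=YOGW B=GGOB L=RROY
Query 1: U[2] = W
Query 2: L[0] = R
Query 3: B[2] = O
Query 4: D[2] = Y
Query 5: F[0] = B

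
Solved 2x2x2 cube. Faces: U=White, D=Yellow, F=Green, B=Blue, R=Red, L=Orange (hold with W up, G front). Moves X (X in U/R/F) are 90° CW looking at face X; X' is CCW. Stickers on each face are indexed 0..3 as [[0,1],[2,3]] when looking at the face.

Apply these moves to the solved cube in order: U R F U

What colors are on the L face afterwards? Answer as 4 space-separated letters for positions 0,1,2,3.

After move 1 (U): U=WWWW F=RRGG R=BBRR B=OOBB L=GGOO
After move 2 (R): R=RBRB U=WRWG F=RYGY D=YBYO B=WOWB
After move 3 (F): F=GRYY U=WROG R=WBGB D=RRYO L=GYOB
After move 4 (U): U=OWGR F=WBYY R=WOGB B=GYWB L=GROB
Query: L face = GROB

Answer: G R O B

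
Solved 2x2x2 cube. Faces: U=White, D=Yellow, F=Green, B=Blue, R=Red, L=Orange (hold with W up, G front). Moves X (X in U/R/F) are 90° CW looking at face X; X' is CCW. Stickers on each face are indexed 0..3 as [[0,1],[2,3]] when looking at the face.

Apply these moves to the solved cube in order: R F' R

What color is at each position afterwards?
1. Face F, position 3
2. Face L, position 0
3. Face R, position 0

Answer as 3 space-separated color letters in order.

Answer: B O Y

Derivation:
After move 1 (R): R=RRRR U=WGWG F=GYGY D=YBYB B=WBWB
After move 2 (F'): F=YYGG U=WGRR R=BRYR D=OOYB L=OGOW
After move 3 (R): R=YBRR U=WYRG F=YOGB D=OWYW B=RBGB
Query 1: F[3] = B
Query 2: L[0] = O
Query 3: R[0] = Y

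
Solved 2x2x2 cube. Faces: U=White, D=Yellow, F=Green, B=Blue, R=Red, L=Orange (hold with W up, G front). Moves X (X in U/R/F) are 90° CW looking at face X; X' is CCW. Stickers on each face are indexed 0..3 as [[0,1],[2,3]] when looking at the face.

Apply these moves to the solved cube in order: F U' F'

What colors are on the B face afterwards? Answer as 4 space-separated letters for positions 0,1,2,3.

After move 1 (F): F=GGGG U=WWOO R=WRWR D=RRYY L=OYOY
After move 2 (U'): U=WOWO F=OYGG R=GGWR B=WRBB L=BBOY
After move 3 (F'): F=YGOG U=WOGW R=RGRR D=BYYY L=BOOW
Query: B face = WRBB

Answer: W R B B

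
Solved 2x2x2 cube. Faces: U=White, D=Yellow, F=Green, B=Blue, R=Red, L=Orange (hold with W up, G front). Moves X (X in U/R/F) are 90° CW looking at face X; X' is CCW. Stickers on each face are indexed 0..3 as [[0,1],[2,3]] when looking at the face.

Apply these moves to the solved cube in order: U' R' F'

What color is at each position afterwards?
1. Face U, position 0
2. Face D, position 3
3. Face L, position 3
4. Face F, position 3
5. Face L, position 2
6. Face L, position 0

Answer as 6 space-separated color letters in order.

Answer: W G W G O B

Derivation:
After move 1 (U'): U=WWWW F=OOGG R=GGRR B=RRBB L=BBOO
After move 2 (R'): R=GRGR U=WBWR F=OWGW D=YOYG B=YRYB
After move 3 (F'): F=WWOG U=WBGG R=ORYR D=BOYG L=BROW
Query 1: U[0] = W
Query 2: D[3] = G
Query 3: L[3] = W
Query 4: F[3] = G
Query 5: L[2] = O
Query 6: L[0] = B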